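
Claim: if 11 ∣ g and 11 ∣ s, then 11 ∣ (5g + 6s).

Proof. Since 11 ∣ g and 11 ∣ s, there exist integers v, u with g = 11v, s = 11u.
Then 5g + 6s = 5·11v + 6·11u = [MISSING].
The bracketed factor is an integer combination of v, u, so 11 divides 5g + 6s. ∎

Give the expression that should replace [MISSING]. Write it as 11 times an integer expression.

11(6u + 5v)

Each term has a factor of 11: 5·11v + 6·11u = 11·(6u + 5v).
Since 6u + 5v is an integer, 11 ∣ (5g + 6s).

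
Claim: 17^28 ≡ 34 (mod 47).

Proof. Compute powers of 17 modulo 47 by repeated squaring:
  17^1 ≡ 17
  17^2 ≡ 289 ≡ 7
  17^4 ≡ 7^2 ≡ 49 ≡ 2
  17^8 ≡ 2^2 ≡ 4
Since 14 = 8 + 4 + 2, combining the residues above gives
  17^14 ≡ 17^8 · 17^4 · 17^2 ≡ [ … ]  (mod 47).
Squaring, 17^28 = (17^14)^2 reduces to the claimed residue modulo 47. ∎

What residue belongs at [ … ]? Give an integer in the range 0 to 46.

9

17^8 · 17^4 · 17^2 ≡ 4 · 2 · 7 = 56.
56 mod 47 = 9, so 17^14 ≡ 9 (mod 47).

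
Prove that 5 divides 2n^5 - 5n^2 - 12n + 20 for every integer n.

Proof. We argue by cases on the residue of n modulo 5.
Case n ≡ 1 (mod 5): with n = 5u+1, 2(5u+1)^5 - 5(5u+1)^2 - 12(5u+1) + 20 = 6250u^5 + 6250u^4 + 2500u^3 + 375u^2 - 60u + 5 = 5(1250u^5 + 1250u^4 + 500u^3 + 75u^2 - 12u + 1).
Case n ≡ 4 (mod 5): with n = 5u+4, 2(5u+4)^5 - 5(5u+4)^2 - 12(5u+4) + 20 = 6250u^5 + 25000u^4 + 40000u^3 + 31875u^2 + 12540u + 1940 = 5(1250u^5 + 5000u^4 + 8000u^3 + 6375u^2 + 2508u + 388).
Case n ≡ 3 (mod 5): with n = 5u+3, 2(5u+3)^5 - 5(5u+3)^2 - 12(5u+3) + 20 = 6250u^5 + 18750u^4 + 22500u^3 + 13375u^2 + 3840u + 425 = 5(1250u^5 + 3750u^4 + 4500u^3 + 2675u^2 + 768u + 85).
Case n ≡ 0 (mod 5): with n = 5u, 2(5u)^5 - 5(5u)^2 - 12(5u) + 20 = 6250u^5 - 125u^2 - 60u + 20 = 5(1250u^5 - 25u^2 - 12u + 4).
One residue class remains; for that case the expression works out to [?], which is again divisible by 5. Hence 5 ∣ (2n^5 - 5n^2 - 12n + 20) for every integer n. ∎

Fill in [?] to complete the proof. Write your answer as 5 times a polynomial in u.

5(1250u^5 + 2500u^4 + 2000u^3 + 775u^2 + 128u + 8)

The residues treated are {1, 4, 3, 0}, so the missing case is n ≡ 2 (mod 5); write n = 5u+2.
Then 2(5u+2)^5 - 5(5u+2)^2 - 12(5u+2) + 20 = 6250u^5 + 12500u^4 + 10000u^3 + 3875u^2 + 640u + 40 = 5(1250u^5 + 2500u^4 + 2000u^3 + 775u^2 + 128u + 8).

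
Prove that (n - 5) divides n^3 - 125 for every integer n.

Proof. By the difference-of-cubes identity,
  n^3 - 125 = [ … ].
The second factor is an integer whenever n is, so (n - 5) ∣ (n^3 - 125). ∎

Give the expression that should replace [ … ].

(n - 5)(n^2 + 5n + 25)

a^3 - b^3 = (a - b)(a^2 + ab + b^2). With a = n, b = 5:
n^3 - 125 = (n - 5)(n^2 + 5n + 25).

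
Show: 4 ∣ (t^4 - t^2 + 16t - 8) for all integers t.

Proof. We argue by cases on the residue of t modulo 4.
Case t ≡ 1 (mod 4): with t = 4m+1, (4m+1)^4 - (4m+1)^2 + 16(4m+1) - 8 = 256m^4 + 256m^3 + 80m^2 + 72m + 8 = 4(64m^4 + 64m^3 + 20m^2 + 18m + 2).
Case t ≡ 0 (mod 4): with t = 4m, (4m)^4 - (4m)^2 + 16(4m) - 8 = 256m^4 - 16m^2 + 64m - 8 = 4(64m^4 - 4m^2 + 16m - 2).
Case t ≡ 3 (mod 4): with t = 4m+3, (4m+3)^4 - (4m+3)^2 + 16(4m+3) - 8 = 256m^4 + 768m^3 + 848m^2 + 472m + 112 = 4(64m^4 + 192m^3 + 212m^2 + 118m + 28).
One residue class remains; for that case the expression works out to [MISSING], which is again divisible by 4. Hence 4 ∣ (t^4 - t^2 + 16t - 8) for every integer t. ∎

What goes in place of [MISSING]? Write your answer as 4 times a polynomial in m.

4(64m^4 + 128m^3 + 92m^2 + 44m + 9)

The residues treated are {1, 0, 3}, so the missing case is t ≡ 2 (mod 4); write t = 4m+2.
Then (4m+2)^4 - (4m+2)^2 + 16(4m+2) - 8 = 256m^4 + 512m^3 + 368m^2 + 176m + 36 = 4(64m^4 + 128m^3 + 92m^2 + 44m + 9).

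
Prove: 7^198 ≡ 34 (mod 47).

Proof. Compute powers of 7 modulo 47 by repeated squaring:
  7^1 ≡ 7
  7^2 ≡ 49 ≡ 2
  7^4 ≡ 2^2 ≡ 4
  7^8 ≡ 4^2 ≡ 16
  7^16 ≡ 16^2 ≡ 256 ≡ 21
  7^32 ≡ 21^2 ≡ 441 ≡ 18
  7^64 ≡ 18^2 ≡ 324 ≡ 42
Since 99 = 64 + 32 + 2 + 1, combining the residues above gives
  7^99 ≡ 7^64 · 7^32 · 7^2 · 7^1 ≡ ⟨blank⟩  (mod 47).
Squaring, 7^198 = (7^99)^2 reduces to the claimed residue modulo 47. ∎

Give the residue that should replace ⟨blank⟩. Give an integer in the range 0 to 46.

7^64 · 7^32 · 7^2 · 7^1 ≡ 42 · 18 · 2 · 7 = 10584.
10584 mod 47 = 9, so 7^99 ≡ 9 (mod 47).

9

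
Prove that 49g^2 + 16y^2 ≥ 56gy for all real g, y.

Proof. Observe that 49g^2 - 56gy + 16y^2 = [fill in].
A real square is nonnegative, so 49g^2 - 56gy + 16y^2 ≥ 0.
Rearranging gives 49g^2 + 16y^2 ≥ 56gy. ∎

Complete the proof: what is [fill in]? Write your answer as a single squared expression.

The leading and trailing coefficients are 7^2 and 4^2, and 56 = 2·7·4, so the trinomial is (7g - 4y)^2.
Hence 49g^2 - 56gy + 16y^2 ≥ 0.

(7g - 4y)^2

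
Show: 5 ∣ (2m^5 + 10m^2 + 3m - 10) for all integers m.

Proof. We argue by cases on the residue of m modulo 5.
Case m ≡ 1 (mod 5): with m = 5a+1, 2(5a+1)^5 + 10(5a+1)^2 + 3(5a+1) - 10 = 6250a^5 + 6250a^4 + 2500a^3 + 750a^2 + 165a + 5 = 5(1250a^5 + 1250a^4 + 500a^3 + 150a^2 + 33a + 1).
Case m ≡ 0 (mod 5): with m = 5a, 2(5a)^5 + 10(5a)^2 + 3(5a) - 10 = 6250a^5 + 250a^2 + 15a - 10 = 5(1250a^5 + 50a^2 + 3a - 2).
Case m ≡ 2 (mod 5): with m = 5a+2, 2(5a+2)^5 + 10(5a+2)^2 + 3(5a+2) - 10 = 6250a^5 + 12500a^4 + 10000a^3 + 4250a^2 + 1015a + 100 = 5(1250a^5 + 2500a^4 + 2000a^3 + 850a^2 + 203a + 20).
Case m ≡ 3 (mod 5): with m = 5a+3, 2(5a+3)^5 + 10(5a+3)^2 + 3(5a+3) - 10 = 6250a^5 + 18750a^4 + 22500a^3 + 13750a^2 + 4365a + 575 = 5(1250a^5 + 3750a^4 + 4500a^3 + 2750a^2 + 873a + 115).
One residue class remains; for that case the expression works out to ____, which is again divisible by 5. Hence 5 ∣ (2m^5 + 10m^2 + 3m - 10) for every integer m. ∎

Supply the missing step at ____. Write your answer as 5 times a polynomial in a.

5(1250a^5 + 5000a^4 + 8000a^3 + 6450a^2 + 2643a + 442)

Only m ≡ 4 (mod 5) is unaccounted for. Put m = 5a+4:
2(5a+4)^5 + 10(5a+4)^2 + 3(5a+4) - 10 expands to 6250a^5 + 25000a^4 + 40000a^3 + 32250a^2 + 13215a + 2210,
and factoring out 5 leaves 5(1250a^5 + 5000a^4 + 8000a^3 + 6450a^2 + 2643a + 442).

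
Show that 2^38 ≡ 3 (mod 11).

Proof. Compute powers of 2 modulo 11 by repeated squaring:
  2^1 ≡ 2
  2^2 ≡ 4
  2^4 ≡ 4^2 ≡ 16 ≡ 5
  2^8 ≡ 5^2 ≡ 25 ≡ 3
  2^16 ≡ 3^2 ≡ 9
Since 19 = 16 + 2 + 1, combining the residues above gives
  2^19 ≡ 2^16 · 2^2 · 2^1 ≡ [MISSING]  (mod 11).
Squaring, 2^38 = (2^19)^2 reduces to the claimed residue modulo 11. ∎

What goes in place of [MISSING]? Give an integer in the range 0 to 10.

2^16 · 2^2 · 2^1 ≡ 9 · 4 · 2 = 72.
72 mod 11 = 6, so 2^19 ≡ 6 (mod 11).

6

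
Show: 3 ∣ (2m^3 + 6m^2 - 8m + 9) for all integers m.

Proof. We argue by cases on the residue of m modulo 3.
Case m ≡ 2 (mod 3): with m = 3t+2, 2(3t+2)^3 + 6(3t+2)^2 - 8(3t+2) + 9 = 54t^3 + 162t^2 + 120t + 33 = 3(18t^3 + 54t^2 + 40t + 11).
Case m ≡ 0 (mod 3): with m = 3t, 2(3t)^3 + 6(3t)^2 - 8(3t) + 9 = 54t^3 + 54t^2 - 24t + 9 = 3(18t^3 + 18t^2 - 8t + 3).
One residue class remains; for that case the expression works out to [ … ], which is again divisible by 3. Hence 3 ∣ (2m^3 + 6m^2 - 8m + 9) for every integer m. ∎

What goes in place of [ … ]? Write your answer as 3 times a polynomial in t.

Only m ≡ 1 (mod 3) is unaccounted for. Put m = 3t+1:
2(3t+1)^3 + 6(3t+1)^2 - 8(3t+1) + 9 expands to 54t^3 + 108t^2 + 30t + 9,
and factoring out 3 leaves 3(18t^3 + 36t^2 + 10t + 3).

3(18t^3 + 36t^2 + 10t + 3)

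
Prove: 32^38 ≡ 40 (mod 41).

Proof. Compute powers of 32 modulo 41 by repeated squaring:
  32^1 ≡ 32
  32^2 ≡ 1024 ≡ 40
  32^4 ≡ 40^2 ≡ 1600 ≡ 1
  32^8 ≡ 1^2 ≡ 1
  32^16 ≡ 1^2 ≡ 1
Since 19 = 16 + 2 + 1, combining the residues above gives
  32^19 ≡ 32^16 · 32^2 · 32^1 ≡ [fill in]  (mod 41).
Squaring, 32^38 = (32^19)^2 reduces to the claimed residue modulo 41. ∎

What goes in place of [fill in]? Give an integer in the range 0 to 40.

32^16 · 32^2 · 32^1 ≡ 1 · 40 · 32 = 1280.
1280 mod 41 = 9, so 32^19 ≡ 9 (mod 41).

9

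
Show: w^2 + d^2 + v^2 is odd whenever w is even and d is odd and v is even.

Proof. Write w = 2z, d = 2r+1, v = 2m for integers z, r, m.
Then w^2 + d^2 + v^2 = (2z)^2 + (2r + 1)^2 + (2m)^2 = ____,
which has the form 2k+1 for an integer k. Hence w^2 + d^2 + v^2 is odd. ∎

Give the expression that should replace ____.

Expanding: (2z)^2 + (2r + 1)^2 + (2m)^2 = 4m^2 + 4r^2 + 4r + 4z^2 + 1.
Every term except the constant is even, so this is 2(2m^2 + 2r^2 + 2r + 2z^2) + 1,
and 2m^2 + 2r^2 + 2r + 2z^2 ∈ ℤ gives the required form.

2(2m^2 + 2r^2 + 2r + 2z^2) + 1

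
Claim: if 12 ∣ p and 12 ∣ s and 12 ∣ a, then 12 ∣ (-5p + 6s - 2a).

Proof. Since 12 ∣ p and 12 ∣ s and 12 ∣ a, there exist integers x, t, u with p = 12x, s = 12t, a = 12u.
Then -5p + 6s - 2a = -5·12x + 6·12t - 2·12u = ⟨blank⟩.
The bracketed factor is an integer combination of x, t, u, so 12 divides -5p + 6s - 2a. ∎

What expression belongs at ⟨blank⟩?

12(6t - 2u - 5x)

Each term has a factor of 12: -5·12x + 6·12t - 2·12u = 12·(6t - 2u - 5x).
Since 6t - 2u - 5x is an integer, 12 ∣ (-5p + 6s - 2a).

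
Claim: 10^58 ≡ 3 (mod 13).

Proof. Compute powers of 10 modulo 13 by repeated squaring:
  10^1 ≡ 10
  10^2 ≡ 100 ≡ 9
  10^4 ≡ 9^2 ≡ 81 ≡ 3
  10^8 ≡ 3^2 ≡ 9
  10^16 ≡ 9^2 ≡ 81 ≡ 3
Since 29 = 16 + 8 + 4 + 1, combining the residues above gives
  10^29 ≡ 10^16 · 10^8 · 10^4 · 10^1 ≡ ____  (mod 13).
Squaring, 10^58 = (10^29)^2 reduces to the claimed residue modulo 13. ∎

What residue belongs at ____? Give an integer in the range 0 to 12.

4

Multiply the listed residues: 3 · 9 · 3 · 10 = 27 → 81 → 810.
Reducing modulo 13: 810 = 62·13 + 4, so 10^29 ≡ 4.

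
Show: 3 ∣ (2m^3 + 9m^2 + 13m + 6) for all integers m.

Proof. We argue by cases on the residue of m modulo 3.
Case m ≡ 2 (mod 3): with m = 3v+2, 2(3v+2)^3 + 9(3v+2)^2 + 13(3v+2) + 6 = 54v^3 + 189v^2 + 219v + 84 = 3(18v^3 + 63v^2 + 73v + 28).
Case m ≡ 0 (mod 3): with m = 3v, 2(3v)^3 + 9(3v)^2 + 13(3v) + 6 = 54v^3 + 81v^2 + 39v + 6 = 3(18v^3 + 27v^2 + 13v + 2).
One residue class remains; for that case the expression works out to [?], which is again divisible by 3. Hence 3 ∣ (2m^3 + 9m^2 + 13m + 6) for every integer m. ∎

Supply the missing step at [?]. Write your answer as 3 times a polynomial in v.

3(18v^3 + 45v^2 + 37v + 10)

The residues treated are {2, 0}, so the missing case is m ≡ 1 (mod 3); write m = 3v+1.
Then 2(3v+1)^3 + 9(3v+1)^2 + 13(3v+1) + 6 = 54v^3 + 135v^2 + 111v + 30 = 3(18v^3 + 45v^2 + 37v + 10).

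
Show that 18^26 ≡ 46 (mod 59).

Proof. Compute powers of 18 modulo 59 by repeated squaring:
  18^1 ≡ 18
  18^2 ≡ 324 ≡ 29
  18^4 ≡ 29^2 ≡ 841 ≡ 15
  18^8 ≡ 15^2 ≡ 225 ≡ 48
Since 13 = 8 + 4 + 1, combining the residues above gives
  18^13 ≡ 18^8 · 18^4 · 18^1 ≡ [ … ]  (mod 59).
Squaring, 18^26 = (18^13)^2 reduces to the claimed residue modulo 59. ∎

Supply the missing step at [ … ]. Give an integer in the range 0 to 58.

39

Multiply the listed residues: 48 · 15 · 18 = 720 → 12960.
Reducing modulo 59: 12960 = 219·59 + 39, so 18^13 ≡ 39.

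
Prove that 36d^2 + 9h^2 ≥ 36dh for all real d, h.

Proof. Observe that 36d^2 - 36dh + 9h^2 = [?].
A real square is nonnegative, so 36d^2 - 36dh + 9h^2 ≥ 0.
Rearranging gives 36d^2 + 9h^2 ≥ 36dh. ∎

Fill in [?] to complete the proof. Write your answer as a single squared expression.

36d^2 - 36dh + 9h^2 is a perfect-square trinomial: the outer terms are (6d)^2 and (3h)^2, and the cross term is -2·6d·3h.
So 36d^2 - 36dh + 9h^2 = (6d - 3h)^2 ≥ 0.

(6d - 3h)^2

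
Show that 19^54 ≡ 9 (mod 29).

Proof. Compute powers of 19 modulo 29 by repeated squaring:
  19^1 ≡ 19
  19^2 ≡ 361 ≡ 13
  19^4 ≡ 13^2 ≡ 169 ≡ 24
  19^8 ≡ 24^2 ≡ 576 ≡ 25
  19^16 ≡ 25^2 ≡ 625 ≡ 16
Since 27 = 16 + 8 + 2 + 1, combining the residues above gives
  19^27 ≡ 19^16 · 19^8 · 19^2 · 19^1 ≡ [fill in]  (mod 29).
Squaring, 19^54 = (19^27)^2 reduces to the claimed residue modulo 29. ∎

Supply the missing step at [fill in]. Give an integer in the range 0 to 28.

19^16 · 19^8 · 19^2 · 19^1 ≡ 16 · 25 · 13 · 19 = 98800.
98800 mod 29 = 26, so 19^27 ≡ 26 (mod 29).

26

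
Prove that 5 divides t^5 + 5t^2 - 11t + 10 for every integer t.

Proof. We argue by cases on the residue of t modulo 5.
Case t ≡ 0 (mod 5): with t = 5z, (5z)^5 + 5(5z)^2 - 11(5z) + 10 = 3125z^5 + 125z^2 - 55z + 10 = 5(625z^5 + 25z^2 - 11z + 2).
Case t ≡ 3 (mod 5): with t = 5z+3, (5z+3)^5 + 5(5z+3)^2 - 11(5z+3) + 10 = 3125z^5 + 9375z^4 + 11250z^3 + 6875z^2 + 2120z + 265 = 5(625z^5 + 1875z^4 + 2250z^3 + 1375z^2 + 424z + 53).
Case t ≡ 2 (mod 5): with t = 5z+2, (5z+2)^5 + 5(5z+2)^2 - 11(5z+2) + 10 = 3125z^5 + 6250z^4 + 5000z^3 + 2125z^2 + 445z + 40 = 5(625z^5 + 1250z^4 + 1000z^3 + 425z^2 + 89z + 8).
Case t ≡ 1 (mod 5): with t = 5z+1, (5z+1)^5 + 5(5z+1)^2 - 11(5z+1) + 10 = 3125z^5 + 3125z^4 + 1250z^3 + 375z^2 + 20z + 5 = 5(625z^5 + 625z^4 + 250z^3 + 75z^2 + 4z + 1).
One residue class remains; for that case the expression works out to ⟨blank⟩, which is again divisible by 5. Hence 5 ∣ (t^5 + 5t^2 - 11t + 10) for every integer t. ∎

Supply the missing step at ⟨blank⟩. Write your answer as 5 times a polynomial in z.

5(625z^5 + 2500z^4 + 4000z^3 + 3225z^2 + 1309z + 214)

The residues treated are {0, 3, 2, 1}, so the missing case is t ≡ 4 (mod 5); write t = 5z+4.
Then (5z+4)^5 + 5(5z+4)^2 - 11(5z+4) + 10 = 3125z^5 + 12500z^4 + 20000z^3 + 16125z^2 + 6545z + 1070 = 5(625z^5 + 2500z^4 + 4000z^3 + 3225z^2 + 1309z + 214).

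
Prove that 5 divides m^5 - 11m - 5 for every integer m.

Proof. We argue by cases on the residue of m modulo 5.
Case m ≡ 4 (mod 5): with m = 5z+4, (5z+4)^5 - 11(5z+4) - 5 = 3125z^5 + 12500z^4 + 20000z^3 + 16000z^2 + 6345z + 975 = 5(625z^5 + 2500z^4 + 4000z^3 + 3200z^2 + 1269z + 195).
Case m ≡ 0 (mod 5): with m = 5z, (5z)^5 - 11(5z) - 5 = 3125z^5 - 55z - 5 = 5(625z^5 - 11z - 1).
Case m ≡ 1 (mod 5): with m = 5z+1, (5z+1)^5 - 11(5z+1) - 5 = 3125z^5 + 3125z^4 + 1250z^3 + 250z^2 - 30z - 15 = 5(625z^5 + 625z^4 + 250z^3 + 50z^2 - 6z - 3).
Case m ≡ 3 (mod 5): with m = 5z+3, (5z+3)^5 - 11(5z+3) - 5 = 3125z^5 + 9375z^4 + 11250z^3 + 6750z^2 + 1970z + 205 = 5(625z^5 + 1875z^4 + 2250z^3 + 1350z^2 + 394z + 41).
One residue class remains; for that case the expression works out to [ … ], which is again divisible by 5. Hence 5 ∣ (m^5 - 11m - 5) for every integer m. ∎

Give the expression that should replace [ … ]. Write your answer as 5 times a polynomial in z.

The residues treated are {4, 0, 1, 3}, so the missing case is m ≡ 2 (mod 5); write m = 5z+2.
Then (5z+2)^5 - 11(5z+2) - 5 = 3125z^5 + 6250z^4 + 5000z^3 + 2000z^2 + 345z + 5 = 5(625z^5 + 1250z^4 + 1000z^3 + 400z^2 + 69z + 1).

5(625z^5 + 1250z^4 + 1000z^3 + 400z^2 + 69z + 1)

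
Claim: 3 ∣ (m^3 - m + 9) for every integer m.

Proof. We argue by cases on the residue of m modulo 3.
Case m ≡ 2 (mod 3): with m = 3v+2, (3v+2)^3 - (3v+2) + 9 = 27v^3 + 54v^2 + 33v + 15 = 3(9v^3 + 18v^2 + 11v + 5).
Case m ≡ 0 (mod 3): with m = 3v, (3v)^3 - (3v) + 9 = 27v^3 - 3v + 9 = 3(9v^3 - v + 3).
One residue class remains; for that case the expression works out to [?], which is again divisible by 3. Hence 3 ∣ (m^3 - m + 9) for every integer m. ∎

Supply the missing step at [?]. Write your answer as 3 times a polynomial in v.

Only m ≡ 1 (mod 3) is unaccounted for. Put m = 3v+1:
(3v+1)^3 - (3v+1) + 9 expands to 27v^3 + 27v^2 + 6v + 9,
and factoring out 3 leaves 3(9v^3 + 9v^2 + 2v + 3).

3(9v^3 + 9v^2 + 2v + 3)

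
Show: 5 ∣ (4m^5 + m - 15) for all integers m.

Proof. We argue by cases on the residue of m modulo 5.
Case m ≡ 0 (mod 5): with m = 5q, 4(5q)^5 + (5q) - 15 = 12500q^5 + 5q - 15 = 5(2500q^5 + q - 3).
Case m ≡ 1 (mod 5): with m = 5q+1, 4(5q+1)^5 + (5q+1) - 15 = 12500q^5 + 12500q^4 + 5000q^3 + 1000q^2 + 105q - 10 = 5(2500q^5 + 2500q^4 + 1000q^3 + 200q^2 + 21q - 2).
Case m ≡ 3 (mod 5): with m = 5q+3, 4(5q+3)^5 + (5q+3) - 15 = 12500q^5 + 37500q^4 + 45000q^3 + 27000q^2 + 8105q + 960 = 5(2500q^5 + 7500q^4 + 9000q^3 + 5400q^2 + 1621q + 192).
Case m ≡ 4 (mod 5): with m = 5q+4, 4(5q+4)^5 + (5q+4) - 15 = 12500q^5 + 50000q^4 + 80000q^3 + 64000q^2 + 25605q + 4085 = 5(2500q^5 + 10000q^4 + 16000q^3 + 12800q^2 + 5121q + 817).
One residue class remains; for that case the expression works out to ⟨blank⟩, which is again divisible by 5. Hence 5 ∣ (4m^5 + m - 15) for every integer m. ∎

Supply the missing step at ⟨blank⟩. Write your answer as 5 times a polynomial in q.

The residues treated are {0, 1, 3, 4}, so the missing case is m ≡ 2 (mod 5); write m = 5q+2.
Then 4(5q+2)^5 + (5q+2) - 15 = 12500q^5 + 25000q^4 + 20000q^3 + 8000q^2 + 1605q + 115 = 5(2500q^5 + 5000q^4 + 4000q^3 + 1600q^2 + 321q + 23).

5(2500q^5 + 5000q^4 + 4000q^3 + 1600q^2 + 321q + 23)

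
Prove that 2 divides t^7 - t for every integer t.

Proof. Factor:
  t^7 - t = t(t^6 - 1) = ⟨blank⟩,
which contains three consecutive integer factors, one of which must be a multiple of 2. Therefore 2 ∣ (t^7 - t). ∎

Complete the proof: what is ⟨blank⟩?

(t - 1)t(t + 1)(t^4 + t^2 + 1)

t^6 - 1 = (t^2 - 1)(t^4 + t^2 + 1), and t^2 - 1 = (t-1)(t+1).
So t(t^6 - 1) = (t - 1)t(t + 1)(t^4 + t^2 + 1).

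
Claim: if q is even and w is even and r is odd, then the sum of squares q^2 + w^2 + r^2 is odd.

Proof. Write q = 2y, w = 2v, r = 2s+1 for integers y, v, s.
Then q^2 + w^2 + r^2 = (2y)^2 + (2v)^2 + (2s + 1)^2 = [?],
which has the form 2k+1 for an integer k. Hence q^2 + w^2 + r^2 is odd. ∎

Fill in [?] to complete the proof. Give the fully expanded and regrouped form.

2(2s^2 + 2s + 2v^2 + 2y^2) + 1

(2y)^2 + (2v)^2 + (2s + 1)^2 = 4s^2 + 4s + 4v^2 + 4y^2 + 1
= 2(2s^2 + 2s + 2v^2 + 2y^2) + 1.
Since 2s^2 + 2s + 2v^2 + 2y^2 is an integer, the sum of squares is of the form 2k+1 for an integer k.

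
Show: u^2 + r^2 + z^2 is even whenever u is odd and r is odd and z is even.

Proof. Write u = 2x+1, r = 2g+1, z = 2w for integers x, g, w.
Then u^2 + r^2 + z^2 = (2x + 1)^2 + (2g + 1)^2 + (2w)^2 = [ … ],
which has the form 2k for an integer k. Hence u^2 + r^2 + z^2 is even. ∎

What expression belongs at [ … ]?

2(2g^2 + 2g + 2w^2 + 2x^2 + 2x + 1)

Expanding: (2x + 1)^2 + (2g + 1)^2 + (2w)^2 = 4g^2 + 4g + 4w^2 + 4x^2 + 4x + 2.
Every term is even; pulling out the factor of 2 gives 2(2g^2 + 2g + 2w^2 + 2x^2 + 2x + 1).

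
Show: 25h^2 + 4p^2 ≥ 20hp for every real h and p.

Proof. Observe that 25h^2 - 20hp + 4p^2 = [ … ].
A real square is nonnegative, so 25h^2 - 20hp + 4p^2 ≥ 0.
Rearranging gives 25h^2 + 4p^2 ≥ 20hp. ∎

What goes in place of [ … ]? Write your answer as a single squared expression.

(5h - 2p)^2

The leading and trailing coefficients are 5^2 and 2^2, and 20 = 2·5·2, so the trinomial is (5h - 2p)^2.
Hence 25h^2 - 20hp + 4p^2 ≥ 0.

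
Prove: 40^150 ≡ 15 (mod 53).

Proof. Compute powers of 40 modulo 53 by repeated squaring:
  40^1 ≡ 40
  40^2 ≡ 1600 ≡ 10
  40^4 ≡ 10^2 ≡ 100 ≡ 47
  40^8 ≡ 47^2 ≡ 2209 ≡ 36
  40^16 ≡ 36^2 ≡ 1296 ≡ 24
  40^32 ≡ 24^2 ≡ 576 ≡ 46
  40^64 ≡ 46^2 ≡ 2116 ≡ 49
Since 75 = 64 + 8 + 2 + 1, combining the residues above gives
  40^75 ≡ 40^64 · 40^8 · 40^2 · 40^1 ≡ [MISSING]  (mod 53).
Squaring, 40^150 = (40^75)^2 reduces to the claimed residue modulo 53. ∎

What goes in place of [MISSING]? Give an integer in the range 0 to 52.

11

40^64 · 40^8 · 40^2 · 40^1 ≡ 49 · 36 · 10 · 40 = 705600.
705600 mod 53 = 11, so 40^75 ≡ 11 (mod 53).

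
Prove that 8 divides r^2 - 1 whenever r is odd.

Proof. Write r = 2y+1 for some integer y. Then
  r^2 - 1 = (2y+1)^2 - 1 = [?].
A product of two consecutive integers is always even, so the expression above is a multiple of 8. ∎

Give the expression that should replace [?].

4y(y + 1)

(2y+1)^2 - 1 = 4y^2 + 4y + 1 - 1 = 4y^2 + 4y = 4y(y+1).
Since y and y+1 are consecutive, y(y+1) is even, and 4·(even) is a multiple of 8.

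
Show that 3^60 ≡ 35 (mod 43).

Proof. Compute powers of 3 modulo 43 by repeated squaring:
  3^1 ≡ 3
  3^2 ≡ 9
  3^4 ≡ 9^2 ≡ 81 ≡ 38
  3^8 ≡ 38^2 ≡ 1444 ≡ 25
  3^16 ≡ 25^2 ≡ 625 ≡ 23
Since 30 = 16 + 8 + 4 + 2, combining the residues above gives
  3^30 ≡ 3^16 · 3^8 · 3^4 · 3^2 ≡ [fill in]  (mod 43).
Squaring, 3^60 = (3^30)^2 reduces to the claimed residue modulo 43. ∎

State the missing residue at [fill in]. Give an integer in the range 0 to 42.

Multiply the listed residues: 23 · 25 · 38 · 9 = 575 → 21850 → 196650.
Reducing modulo 43: 196650 = 4573·43 + 11, so 3^30 ≡ 11.

11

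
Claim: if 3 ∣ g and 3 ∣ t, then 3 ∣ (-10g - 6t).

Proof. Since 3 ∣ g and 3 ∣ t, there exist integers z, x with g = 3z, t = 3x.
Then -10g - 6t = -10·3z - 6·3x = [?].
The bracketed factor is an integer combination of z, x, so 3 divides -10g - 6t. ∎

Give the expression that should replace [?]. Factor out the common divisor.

Each term has a factor of 3: -10·3z - 6·3x = 3·(-6x - 10z).
Since -6x - 10z is an integer, 3 ∣ (-10g - 6t).

3(-6x - 10z)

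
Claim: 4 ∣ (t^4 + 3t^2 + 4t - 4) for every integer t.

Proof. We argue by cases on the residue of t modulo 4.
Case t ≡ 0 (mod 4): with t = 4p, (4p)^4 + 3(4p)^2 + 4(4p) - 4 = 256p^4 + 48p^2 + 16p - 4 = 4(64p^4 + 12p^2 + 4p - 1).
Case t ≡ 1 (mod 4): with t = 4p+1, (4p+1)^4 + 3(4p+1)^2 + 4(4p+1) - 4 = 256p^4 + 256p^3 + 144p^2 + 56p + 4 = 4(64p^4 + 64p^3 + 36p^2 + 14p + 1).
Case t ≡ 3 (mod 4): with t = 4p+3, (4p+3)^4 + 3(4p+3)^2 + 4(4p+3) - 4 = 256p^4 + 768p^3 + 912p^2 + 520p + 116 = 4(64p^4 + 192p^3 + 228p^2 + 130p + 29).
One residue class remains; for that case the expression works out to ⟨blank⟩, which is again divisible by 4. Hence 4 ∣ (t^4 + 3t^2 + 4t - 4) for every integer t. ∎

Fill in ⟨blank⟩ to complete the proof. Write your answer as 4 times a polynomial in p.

The residues treated are {0, 1, 3}, so the missing case is t ≡ 2 (mod 4); write t = 4p+2.
Then (4p+2)^4 + 3(4p+2)^2 + 4(4p+2) - 4 = 256p^4 + 512p^3 + 432p^2 + 192p + 32 = 4(64p^4 + 128p^3 + 108p^2 + 48p + 8).

4(64p^4 + 128p^3 + 108p^2 + 48p + 8)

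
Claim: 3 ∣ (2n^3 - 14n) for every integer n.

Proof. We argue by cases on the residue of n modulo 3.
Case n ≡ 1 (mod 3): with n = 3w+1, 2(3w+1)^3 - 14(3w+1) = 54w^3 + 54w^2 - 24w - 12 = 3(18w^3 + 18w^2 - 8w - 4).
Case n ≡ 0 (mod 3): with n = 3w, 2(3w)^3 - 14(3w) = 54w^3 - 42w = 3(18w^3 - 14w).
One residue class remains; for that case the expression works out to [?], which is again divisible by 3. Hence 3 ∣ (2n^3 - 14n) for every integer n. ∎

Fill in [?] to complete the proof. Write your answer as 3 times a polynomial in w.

3(18w^3 + 36w^2 + 10w - 4)

Only n ≡ 2 (mod 3) is unaccounted for. Put n = 3w+2:
2(3w+2)^3 - 14(3w+2) expands to 54w^3 + 108w^2 + 30w - 12,
and factoring out 3 leaves 3(18w^3 + 36w^2 + 10w - 4).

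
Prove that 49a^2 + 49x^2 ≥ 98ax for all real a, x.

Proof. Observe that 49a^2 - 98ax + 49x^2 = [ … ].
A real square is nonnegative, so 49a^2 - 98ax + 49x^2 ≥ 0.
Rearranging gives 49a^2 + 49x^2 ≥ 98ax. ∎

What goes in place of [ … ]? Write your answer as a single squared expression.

(7a - 7x)^2

49a^2 - 98ax + 49x^2 is a perfect-square trinomial: the outer terms are (7a)^2 and (7x)^2, and the cross term is -2·7a·7x.
So 49a^2 - 98ax + 49x^2 = (7a - 7x)^2 ≥ 0.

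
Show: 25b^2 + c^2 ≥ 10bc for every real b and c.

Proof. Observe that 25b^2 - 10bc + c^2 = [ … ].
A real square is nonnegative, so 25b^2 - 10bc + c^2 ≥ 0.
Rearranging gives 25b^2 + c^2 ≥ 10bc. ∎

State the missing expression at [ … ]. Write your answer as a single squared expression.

(5b - c)^2

The leading and trailing coefficients are 5^2 and 1^2, and 10 = 2·5·1, so the trinomial is (5b - c)^2.
Hence 25b^2 - 10bc + c^2 ≥ 0.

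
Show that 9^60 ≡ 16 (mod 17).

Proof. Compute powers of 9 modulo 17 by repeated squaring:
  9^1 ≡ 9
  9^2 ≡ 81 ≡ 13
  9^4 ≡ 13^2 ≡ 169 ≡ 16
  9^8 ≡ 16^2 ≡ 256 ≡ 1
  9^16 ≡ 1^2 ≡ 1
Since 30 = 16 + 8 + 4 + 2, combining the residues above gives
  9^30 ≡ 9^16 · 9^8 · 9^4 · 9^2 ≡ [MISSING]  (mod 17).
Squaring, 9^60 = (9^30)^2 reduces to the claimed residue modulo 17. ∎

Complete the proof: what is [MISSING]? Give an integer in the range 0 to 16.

9^16 · 9^8 · 9^4 · 9^2 ≡ 1 · 1 · 16 · 13 = 208.
208 mod 17 = 4, so 9^30 ≡ 4 (mod 17).

4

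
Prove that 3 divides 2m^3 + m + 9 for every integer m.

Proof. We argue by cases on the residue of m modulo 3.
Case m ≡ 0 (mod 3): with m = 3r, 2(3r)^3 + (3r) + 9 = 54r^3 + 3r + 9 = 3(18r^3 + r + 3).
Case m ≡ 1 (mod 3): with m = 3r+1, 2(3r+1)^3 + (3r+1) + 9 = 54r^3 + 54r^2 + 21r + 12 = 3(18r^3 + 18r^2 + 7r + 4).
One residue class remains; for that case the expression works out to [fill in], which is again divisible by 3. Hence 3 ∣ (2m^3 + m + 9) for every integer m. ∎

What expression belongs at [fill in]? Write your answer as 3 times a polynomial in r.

Only m ≡ 2 (mod 3) is unaccounted for. Put m = 3r+2:
2(3r+2)^3 + (3r+2) + 9 expands to 54r^3 + 108r^2 + 75r + 27,
and factoring out 3 leaves 3(18r^3 + 36r^2 + 25r + 9).

3(18r^3 + 36r^2 + 25r + 9)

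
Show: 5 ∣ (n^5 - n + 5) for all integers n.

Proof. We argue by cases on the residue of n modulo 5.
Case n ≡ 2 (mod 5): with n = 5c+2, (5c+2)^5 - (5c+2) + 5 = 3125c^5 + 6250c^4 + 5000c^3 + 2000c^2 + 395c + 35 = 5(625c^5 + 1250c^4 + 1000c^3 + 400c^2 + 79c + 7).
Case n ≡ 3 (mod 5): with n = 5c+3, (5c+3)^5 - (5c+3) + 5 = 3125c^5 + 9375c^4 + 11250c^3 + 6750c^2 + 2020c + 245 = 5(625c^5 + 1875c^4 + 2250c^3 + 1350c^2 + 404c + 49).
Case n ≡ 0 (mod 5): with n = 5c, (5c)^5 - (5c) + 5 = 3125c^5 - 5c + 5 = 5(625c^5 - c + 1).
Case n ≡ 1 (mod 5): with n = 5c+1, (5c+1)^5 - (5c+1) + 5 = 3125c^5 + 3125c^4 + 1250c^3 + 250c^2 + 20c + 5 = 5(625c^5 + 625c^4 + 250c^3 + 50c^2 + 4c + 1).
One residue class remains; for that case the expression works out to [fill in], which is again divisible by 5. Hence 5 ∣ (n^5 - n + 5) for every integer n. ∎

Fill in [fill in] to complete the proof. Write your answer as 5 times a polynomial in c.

The residues treated are {2, 3, 0, 1}, so the missing case is n ≡ 4 (mod 5); write n = 5c+4.
Then (5c+4)^5 - (5c+4) + 5 = 3125c^5 + 12500c^4 + 20000c^3 + 16000c^2 + 6395c + 1025 = 5(625c^5 + 2500c^4 + 4000c^3 + 3200c^2 + 1279c + 205).

5(625c^5 + 2500c^4 + 4000c^3 + 3200c^2 + 1279c + 205)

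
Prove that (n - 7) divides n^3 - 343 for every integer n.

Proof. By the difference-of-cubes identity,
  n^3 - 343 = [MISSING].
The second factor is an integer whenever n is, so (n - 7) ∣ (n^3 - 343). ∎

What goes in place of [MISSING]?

Polynomial division of n^3 - 343 by n - 7 leaves remainder 0 and quotient n^2 + 7n + 49.
Hence n^3 - 343 = (n - 7)(n^2 + 7n + 49).

(n - 7)(n^2 + 7n + 49)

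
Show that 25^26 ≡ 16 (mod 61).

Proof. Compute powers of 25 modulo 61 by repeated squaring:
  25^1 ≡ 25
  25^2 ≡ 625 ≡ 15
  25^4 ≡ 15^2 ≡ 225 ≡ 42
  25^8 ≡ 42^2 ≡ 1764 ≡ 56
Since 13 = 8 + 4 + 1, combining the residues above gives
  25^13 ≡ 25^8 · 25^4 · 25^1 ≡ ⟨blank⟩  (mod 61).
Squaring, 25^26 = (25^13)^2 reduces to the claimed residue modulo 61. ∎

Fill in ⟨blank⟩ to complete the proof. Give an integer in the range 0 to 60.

25^8 · 25^4 · 25^1 ≡ 56 · 42 · 25 = 58800.
58800 mod 61 = 57, so 25^13 ≡ 57 (mod 61).

57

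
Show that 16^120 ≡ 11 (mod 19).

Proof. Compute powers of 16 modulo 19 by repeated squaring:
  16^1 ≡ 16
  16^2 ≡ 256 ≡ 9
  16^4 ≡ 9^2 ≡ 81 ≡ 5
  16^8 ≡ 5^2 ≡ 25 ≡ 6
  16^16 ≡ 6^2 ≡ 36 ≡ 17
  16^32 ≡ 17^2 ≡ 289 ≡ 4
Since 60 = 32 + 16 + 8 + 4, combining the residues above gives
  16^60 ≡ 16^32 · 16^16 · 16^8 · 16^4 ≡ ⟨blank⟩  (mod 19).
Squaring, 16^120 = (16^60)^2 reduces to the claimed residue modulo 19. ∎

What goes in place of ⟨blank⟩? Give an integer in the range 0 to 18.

Multiply the listed residues: 4 · 17 · 6 · 5 = 68 → 408 → 2040.
Reducing modulo 19: 2040 = 107·19 + 7, so 16^60 ≡ 7.

7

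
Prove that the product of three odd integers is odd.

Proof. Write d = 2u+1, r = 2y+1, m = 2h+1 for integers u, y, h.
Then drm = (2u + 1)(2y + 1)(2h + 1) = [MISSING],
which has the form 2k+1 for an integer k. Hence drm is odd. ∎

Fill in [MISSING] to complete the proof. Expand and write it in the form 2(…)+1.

2(4huy + 2hu + 2hy + h + 2uy + u + y) + 1

(2u + 1)(2y + 1)(2h + 1) = 8huy + 4hu + 4hy + 2h + 4uy + 2u + 2y + 1
= 2(4huy + 2hu + 2hy + h + 2uy + u + y) + 1.
Since 4huy + 2hu + 2hy + h + 2uy + u + y is an integer, the product is of the form 2k+1 for an integer k.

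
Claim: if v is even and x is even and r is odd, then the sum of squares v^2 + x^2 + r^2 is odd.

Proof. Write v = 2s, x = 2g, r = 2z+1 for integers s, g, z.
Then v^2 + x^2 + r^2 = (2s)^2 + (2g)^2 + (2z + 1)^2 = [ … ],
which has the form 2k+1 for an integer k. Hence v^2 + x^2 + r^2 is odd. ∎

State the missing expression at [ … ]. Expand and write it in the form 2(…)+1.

(2s)^2 + (2g)^2 + (2z + 1)^2 = 4g^2 + 4s^2 + 4z^2 + 4z + 1
= 2(2g^2 + 2s^2 + 2z^2 + 2z) + 1.
Since 2g^2 + 2s^2 + 2z^2 + 2z is an integer, the sum of squares is of the form 2k+1 for an integer k.

2(2g^2 + 2s^2 + 2z^2 + 2z) + 1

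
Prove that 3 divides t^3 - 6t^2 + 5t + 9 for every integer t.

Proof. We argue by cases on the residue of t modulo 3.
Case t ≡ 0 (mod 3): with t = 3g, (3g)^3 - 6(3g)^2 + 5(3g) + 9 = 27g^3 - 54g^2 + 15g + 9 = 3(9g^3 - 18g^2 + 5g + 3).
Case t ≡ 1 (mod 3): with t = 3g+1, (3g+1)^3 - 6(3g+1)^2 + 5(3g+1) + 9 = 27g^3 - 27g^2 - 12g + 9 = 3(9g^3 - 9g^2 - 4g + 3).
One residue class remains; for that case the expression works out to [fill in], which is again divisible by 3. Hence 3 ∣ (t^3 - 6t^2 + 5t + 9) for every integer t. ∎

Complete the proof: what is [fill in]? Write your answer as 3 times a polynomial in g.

3(9g^3 - 7g + 1)

Only t ≡ 2 (mod 3) is unaccounted for. Put t = 3g+2:
(3g+2)^3 - 6(3g+2)^2 + 5(3g+2) + 9 expands to 27g^3 - 21g + 3,
and factoring out 3 leaves 3(9g^3 - 7g + 1).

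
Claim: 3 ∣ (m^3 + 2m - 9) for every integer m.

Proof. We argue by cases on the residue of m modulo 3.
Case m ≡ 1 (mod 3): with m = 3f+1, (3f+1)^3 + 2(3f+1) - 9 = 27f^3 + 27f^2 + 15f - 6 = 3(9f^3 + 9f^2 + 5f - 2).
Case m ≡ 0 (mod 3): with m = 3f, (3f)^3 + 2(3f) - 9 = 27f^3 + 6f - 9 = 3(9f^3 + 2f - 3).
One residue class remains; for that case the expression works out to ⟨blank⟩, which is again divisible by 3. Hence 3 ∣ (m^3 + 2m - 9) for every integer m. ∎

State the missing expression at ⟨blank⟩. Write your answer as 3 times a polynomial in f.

Only m ≡ 2 (mod 3) is unaccounted for. Put m = 3f+2:
(3f+2)^3 + 2(3f+2) - 9 expands to 27f^3 + 54f^2 + 42f + 3,
and factoring out 3 leaves 3(9f^3 + 18f^2 + 14f + 1).

3(9f^3 + 18f^2 + 14f + 1)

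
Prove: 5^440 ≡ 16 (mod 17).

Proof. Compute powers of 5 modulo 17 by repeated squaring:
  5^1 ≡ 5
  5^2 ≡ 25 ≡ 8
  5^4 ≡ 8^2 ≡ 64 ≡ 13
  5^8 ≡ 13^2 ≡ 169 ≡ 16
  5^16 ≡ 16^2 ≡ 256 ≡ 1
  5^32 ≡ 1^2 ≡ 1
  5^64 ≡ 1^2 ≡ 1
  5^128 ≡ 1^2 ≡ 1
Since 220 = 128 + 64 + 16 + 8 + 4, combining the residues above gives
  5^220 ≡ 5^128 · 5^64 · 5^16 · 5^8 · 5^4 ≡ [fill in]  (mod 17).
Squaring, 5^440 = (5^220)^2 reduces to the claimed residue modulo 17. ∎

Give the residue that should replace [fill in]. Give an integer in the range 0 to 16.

4

5^128 · 5^64 · 5^16 · 5^8 · 5^4 ≡ 1 · 1 · 1 · 16 · 13 = 208.
208 mod 17 = 4, so 5^220 ≡ 4 (mod 17).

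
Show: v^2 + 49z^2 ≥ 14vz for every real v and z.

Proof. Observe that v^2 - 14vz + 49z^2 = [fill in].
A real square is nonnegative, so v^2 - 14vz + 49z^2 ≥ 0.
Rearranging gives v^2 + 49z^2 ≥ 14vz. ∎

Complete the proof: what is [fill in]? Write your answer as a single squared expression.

(v - 7z)^2

v^2 - 14vz + 49z^2 is a perfect-square trinomial: the outer terms are (v)^2 and (7z)^2, and the cross term is -2·v·7z.
So v^2 - 14vz + 49z^2 = (v - 7z)^2 ≥ 0.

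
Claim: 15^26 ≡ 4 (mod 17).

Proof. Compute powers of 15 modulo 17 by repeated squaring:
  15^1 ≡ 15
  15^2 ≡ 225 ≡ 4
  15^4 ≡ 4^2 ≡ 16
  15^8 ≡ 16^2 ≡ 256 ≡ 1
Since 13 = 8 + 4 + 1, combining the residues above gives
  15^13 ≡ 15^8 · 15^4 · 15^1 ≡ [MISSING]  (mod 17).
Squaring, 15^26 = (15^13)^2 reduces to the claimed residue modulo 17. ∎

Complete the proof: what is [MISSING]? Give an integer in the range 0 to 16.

Multiply the listed residues: 1 · 16 · 15 = 16 → 240.
Reducing modulo 17: 240 = 14·17 + 2, so 15^13 ≡ 2.

2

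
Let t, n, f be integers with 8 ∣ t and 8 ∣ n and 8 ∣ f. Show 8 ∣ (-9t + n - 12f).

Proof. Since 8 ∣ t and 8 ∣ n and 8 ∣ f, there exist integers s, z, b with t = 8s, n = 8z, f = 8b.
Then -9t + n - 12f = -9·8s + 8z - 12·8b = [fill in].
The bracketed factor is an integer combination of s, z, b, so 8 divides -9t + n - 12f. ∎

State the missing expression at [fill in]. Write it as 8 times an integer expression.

8(-12b - 9s + z)

Pull the common 8 out of every term: -9·8s + 8z - 12·8b = 8(-12b - 9s + z).
-12b - 9s + z is an integer, which exhibits the divisibility.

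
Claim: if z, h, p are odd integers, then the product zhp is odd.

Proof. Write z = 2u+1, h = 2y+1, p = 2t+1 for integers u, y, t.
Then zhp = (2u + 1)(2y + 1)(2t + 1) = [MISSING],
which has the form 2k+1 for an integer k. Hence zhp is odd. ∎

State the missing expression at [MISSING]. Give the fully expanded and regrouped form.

2(4tuy + 2tu + 2ty + t + 2uy + u + y) + 1

(2u + 1)(2y + 1)(2t + 1) = 8tuy + 4tu + 4ty + 2t + 4uy + 2u + 2y + 1
= 2(4tuy + 2tu + 2ty + t + 2uy + u + y) + 1.
Since 4tuy + 2tu + 2ty + t + 2uy + u + y is an integer, the product is of the form 2k+1 for an integer k.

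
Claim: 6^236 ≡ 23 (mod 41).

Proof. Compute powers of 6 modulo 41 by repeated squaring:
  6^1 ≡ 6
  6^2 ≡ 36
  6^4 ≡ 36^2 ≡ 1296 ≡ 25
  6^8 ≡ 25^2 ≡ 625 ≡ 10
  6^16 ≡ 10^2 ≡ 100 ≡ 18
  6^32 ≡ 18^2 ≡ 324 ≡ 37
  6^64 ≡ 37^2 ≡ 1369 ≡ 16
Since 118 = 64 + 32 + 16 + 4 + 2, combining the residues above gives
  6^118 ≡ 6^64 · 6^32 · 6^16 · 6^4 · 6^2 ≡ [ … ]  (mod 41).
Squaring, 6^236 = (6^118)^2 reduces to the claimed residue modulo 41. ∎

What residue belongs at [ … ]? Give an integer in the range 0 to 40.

6^64 · 6^32 · 6^16 · 6^4 · 6^2 ≡ 16 · 37 · 18 · 25 · 36 = 9590400.
9590400 mod 41 = 8, so 6^118 ≡ 8 (mod 41).

8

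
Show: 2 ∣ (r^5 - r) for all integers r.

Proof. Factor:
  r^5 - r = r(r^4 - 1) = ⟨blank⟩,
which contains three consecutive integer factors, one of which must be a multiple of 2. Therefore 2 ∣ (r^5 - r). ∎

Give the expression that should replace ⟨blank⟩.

r^4 - 1 = (r^2 - 1)(r^2 + 1), and r^2 - 1 = (r-1)(r+1).
So r(r^4 - 1) = (r - 1)r(r + 1)(r^2 + 1).

(r - 1)r(r + 1)(r^2 + 1)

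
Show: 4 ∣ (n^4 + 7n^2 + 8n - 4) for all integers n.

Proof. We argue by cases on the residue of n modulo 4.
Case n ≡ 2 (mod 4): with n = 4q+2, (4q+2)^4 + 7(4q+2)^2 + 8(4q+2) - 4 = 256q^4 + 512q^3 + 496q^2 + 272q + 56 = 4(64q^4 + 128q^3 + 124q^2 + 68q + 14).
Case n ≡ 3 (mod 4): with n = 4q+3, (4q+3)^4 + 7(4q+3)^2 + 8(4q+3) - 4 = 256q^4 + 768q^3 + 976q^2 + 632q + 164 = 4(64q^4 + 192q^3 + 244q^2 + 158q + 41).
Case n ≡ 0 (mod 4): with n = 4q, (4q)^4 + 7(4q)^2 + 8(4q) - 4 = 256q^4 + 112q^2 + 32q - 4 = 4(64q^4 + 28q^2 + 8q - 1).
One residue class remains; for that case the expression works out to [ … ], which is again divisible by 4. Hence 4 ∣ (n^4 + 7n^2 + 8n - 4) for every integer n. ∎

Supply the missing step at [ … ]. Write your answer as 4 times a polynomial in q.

The residues treated are {2, 3, 0}, so the missing case is n ≡ 1 (mod 4); write n = 4q+1.
Then (4q+1)^4 + 7(4q+1)^2 + 8(4q+1) - 4 = 256q^4 + 256q^3 + 208q^2 + 104q + 12 = 4(64q^4 + 64q^3 + 52q^2 + 26q + 3).

4(64q^4 + 64q^3 + 52q^2 + 26q + 3)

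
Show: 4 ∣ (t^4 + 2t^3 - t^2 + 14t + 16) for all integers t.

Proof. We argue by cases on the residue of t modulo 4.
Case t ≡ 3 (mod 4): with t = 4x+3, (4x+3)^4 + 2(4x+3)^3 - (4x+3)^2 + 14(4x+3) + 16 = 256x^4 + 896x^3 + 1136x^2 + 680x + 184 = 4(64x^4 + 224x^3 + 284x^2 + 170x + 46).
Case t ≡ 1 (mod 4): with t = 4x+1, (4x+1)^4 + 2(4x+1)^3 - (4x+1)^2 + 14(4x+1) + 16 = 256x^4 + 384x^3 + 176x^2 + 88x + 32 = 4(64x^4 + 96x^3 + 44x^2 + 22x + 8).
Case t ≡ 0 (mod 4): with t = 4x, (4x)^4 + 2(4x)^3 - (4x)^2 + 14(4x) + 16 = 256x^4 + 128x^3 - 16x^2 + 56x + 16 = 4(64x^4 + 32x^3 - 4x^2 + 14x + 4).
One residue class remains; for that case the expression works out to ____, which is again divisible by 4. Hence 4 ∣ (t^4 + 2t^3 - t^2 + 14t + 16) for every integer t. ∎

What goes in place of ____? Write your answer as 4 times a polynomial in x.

4(64x^4 + 160x^3 + 140x^2 + 66x + 18)

Only t ≡ 2 (mod 4) is unaccounted for. Put t = 4x+2:
(4x+2)^4 + 2(4x+2)^3 - (4x+2)^2 + 14(4x+2) + 16 expands to 256x^4 + 640x^3 + 560x^2 + 264x + 72,
and factoring out 4 leaves 4(64x^4 + 160x^3 + 140x^2 + 66x + 18).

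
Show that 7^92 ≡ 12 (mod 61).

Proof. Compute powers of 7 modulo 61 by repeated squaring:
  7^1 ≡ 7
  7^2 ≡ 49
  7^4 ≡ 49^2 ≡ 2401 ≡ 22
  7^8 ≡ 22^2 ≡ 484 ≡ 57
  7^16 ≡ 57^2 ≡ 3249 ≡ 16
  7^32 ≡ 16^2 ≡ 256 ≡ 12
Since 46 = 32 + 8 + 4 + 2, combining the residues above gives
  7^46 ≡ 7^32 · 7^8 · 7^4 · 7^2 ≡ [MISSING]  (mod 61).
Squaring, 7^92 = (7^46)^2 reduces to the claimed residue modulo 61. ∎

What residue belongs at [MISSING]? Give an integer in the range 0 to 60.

7^32 · 7^8 · 7^4 · 7^2 ≡ 12 · 57 · 22 · 49 = 737352.
737352 mod 61 = 45, so 7^46 ≡ 45 (mod 61).

45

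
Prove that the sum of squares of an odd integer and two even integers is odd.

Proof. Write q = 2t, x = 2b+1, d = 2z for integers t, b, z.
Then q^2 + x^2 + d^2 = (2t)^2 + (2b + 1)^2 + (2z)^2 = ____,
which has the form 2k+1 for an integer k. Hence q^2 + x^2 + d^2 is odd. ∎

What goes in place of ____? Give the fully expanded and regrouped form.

2(2b^2 + 2b + 2t^2 + 2z^2) + 1

Expanding: (2t)^2 + (2b + 1)^2 + (2z)^2 = 4b^2 + 4b + 4t^2 + 4z^2 + 1.
Every term except the constant is even, so this is 2(2b^2 + 2b + 2t^2 + 2z^2) + 1,
and 2b^2 + 2b + 2t^2 + 2z^2 ∈ ℤ gives the required form.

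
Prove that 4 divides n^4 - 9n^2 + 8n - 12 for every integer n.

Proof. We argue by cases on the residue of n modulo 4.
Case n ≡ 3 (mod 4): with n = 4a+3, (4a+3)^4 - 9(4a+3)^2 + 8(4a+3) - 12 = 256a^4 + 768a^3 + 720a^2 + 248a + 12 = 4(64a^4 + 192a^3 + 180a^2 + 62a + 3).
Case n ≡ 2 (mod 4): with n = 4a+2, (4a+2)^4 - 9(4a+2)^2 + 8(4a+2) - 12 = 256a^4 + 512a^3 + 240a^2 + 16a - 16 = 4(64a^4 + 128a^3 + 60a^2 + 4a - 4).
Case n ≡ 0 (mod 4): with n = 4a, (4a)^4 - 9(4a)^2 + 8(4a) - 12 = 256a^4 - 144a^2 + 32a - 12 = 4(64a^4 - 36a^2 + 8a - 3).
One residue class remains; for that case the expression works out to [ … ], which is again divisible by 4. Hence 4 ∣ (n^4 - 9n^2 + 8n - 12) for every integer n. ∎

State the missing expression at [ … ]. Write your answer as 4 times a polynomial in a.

Only n ≡ 1 (mod 4) is unaccounted for. Put n = 4a+1:
(4a+1)^4 - 9(4a+1)^2 + 8(4a+1) - 12 expands to 256a^4 + 256a^3 - 48a^2 - 24a - 12,
and factoring out 4 leaves 4(64a^4 + 64a^3 - 12a^2 - 6a - 3).

4(64a^4 + 64a^3 - 12a^2 - 6a - 3)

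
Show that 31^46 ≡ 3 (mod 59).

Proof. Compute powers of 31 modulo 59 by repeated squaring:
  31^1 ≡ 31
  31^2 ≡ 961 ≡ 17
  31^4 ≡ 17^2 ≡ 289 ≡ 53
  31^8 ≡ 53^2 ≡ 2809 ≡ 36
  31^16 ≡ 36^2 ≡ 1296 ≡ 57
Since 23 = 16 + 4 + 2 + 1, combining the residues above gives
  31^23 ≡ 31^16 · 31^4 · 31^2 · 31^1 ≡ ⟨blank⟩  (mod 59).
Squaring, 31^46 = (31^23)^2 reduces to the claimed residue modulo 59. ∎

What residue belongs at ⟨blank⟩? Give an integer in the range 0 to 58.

Multiply the listed residues: 57 · 53 · 17 · 31 = 3021 → 51357 → 1592067.
Reducing modulo 59: 1592067 = 26984·59 + 11, so 31^23 ≡ 11.

11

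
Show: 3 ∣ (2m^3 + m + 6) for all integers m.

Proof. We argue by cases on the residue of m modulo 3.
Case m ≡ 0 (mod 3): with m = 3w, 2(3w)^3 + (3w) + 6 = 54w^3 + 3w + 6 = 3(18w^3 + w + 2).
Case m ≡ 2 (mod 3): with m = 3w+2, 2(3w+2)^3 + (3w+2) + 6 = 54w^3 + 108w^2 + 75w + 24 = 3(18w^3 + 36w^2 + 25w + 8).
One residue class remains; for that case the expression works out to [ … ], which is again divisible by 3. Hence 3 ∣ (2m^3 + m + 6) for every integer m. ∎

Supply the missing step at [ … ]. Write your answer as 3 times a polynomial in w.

Only m ≡ 1 (mod 3) is unaccounted for. Put m = 3w+1:
2(3w+1)^3 + (3w+1) + 6 expands to 54w^3 + 54w^2 + 21w + 9,
and factoring out 3 leaves 3(18w^3 + 18w^2 + 7w + 3).

3(18w^3 + 18w^2 + 7w + 3)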